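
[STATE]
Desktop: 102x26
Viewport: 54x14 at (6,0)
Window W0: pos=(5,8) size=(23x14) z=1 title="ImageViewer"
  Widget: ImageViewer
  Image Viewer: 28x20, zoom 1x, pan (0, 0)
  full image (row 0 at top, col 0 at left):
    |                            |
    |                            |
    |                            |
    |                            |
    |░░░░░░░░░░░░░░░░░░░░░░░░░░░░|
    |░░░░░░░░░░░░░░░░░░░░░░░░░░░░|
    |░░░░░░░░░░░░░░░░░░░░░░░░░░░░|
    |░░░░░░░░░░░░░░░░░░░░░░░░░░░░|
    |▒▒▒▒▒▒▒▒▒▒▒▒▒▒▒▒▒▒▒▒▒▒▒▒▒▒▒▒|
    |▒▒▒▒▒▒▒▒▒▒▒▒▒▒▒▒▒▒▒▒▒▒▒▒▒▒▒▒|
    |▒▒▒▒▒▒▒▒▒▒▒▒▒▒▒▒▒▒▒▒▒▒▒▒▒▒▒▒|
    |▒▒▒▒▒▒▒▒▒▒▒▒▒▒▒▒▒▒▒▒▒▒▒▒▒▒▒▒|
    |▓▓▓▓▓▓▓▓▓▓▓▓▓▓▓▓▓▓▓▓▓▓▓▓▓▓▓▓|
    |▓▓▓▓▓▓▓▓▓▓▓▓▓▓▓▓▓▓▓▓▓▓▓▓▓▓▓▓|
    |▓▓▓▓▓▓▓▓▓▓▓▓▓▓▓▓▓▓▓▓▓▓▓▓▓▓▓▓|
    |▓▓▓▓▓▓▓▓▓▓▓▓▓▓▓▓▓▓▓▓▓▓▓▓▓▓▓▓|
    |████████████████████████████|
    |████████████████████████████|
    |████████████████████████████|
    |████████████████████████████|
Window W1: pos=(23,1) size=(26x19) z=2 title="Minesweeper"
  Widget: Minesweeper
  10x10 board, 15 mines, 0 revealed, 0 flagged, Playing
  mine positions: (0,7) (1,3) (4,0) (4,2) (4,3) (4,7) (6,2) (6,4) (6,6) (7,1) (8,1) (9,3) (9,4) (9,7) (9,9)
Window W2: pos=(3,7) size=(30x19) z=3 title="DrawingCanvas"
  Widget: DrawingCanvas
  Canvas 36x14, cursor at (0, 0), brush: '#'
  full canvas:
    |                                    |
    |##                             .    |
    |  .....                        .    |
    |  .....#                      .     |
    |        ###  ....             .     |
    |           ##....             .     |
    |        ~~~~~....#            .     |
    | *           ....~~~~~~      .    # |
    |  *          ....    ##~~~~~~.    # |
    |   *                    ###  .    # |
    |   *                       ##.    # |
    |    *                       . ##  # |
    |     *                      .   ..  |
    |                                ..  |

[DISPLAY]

                                                      
                 ┏━━━━━━━━━━━━━━━━━━━━━━━━┓           
                 ┃ Minesweeper            ┃           
                 ┠────────────────────────┨           
                 ┃■■■■■■■■■■              ┃           
                 ┃■■■■■■■■■■              ┃           
                 ┃■■■■■■■■■■              ┃           
━━━━━━━━━━━━━━━━━━━━━━━━━━┓■              ┃           
rawingCanvas              ┃■              ┃           
──────────────────────────┨■              ┃           
                          ┃■              ┃           
                          ┃■              ┃           
.....                     ┃■              ┃           
.....#                    ┃■              ┃           


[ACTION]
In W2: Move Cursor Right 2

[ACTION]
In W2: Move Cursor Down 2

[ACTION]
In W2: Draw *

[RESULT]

                                                      
                 ┏━━━━━━━━━━━━━━━━━━━━━━━━┓           
                 ┃ Minesweeper            ┃           
                 ┠────────────────────────┨           
                 ┃■■■■■■■■■■              ┃           
                 ┃■■■■■■■■■■              ┃           
                 ┃■■■■■■■■■■              ┃           
━━━━━━━━━━━━━━━━━━━━━━━━━━┓■              ┃           
rawingCanvas              ┃■              ┃           
──────────────────────────┨■              ┃           
                          ┃■              ┃           
                          ┃■              ┃           
*....                     ┃■              ┃           
.....#                    ┃■              ┃           


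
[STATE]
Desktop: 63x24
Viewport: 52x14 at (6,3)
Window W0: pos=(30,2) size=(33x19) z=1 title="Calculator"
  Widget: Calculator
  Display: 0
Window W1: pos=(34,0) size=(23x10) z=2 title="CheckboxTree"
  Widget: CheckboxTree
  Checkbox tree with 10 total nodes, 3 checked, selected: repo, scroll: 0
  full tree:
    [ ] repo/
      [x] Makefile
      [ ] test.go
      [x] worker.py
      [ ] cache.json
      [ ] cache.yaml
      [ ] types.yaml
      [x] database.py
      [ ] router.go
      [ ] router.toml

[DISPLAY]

                        ┃ Ca┃>[-] repo/           ┃ 
                        ┠───┃   [x] Makefile      ┃─
                        ┃   ┃   [ ] test.go       ┃ 
                        ┃┌──┃   [x] worker.py     ┃ 
                        ┃│ 7┃   [ ] cache.json    ┃ 
                        ┃├──┃   [ ] cache.yaml    ┃ 
                        ┃│ 4┗━━━━━━━━━━━━━━━━━━━━━┛ 
                        ┃├───┼───┼───┼───┤          
                        ┃│ 1 │ 2 │ 3 │ - │          
                        ┃├───┼───┼───┼───┤          
                        ┃│ 0 │ . │ = │ + │          
                        ┃├───┼───┼───┼───┤          
                        ┃│ C │ MC│ MR│ M+│          
                        ┃└───┴───┴───┴───┘          


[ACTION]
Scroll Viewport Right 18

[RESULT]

                   ┃ Ca┃>[-] repo/           ┃     ┃
                   ┠───┃   [x] Makefile      ┃─────┨
                   ┃   ┃   [ ] test.go       ┃    0┃
                   ┃┌──┃   [x] worker.py     ┃     ┃
                   ┃│ 7┃   [ ] cache.json    ┃     ┃
                   ┃├──┃   [ ] cache.yaml    ┃     ┃
                   ┃│ 4┗━━━━━━━━━━━━━━━━━━━━━┛     ┃
                   ┃├───┼───┼───┼───┤              ┃
                   ┃│ 1 │ 2 │ 3 │ - │              ┃
                   ┃├───┼───┼───┼───┤              ┃
                   ┃│ 0 │ . │ = │ + │              ┃
                   ┃├───┼───┼───┼───┤              ┃
                   ┃│ C │ MC│ MR│ M+│              ┃
                   ┃└───┴───┴───┴───┘              ┃


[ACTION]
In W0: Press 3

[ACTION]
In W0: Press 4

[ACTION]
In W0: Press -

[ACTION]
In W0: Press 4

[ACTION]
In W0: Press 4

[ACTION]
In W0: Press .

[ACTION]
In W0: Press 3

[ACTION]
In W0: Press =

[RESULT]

                   ┃ Ca┃>[-] repo/           ┃     ┃
                   ┠───┃   [x] Makefile      ┃─────┨
                   ┃   ┃   [ ] test.go       ┃-10.3┃
                   ┃┌──┃   [x] worker.py     ┃     ┃
                   ┃│ 7┃   [ ] cache.json    ┃     ┃
                   ┃├──┃   [ ] cache.yaml    ┃     ┃
                   ┃│ 4┗━━━━━━━━━━━━━━━━━━━━━┛     ┃
                   ┃├───┼───┼───┼───┤              ┃
                   ┃│ 1 │ 2 │ 3 │ - │              ┃
                   ┃├───┼───┼───┼───┤              ┃
                   ┃│ 0 │ . │ = │ + │              ┃
                   ┃├───┼───┼───┼───┤              ┃
                   ┃│ C │ MC│ MR│ M+│              ┃
                   ┃└───┴───┴───┴───┘              ┃


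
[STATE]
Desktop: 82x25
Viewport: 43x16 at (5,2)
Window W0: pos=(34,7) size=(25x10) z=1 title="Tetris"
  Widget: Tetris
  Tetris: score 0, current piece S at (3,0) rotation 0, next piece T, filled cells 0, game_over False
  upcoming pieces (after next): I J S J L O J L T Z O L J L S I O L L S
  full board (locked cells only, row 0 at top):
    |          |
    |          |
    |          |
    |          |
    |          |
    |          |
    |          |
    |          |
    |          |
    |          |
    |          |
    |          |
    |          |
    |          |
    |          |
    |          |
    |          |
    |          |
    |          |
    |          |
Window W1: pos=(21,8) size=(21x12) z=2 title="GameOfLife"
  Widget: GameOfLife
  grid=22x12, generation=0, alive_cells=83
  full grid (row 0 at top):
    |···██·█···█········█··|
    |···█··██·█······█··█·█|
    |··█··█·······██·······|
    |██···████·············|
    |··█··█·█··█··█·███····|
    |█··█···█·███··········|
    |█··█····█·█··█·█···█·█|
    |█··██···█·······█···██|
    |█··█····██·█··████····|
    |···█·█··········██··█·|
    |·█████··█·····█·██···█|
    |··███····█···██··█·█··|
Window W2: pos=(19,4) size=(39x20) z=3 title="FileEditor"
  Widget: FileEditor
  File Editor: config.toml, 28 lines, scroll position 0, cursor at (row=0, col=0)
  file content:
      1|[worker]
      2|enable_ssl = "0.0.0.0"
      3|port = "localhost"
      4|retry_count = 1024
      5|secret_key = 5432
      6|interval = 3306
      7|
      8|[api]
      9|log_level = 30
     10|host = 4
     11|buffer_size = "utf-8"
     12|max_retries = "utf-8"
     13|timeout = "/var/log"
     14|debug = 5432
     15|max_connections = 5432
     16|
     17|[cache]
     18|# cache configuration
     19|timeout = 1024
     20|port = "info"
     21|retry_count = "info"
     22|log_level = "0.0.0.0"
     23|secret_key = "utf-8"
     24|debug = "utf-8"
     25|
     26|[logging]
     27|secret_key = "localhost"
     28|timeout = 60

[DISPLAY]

                                           
                                           
              ┏━━━━━━━━━━━━━━━━━━━━━━━━━━━━
              ┃ FileEditor                 
              ┠────────────────────────────
              ┃█worker]                    
              ┃enable_ssl = "0.0.0.0"      
              ┃port = "localhost"          
              ┃retry_count = 1024          
              ┃secret_key = 5432           
              ┃interval = 3306             
              ┃                            
              ┃[api]                       
              ┃log_level = 30              
              ┃host = 4                    
              ┃buffer_size = "utf-8"       


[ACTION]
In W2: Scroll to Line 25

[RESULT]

                                           
                                           
              ┏━━━━━━━━━━━━━━━━━━━━━━━━━━━━
              ┃ FileEditor                 
              ┠────────────────────────────
              ┃timeout = "/var/log"        
              ┃debug = 5432                
              ┃max_connections = 5432      
              ┃                            
              ┃[cache]                     
              ┃# cache configuration       
              ┃timeout = 1024              
              ┃port = "info"               
              ┃retry_count = "info"        
              ┃log_level = "0.0.0.0"       
              ┃secret_key = "utf-8"        


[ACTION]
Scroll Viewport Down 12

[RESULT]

              ┃max_connections = 5432      
              ┃                            
              ┃[cache]                     
              ┃# cache configuration       
              ┃timeout = 1024              
              ┃port = "info"               
              ┃retry_count = "info"        
              ┃log_level = "0.0.0.0"       
              ┃secret_key = "utf-8"        
              ┃debug = "utf-8"             
              ┃                            
              ┃[logging]                   
              ┃secret_key = "localhost"    
              ┃timeout = 60                
              ┗━━━━━━━━━━━━━━━━━━━━━━━━━━━━
                                           


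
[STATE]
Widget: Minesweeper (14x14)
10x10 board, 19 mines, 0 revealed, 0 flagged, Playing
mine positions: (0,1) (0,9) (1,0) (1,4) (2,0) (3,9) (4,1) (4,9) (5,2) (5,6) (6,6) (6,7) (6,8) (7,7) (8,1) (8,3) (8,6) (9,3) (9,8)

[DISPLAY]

■■■■■■■■■■    
■■■■■■■■■■    
■■■■■■■■■■    
■■■■■■■■■■    
■■■■■■■■■■    
■■■■■■■■■■    
■■■■■■■■■■    
■■■■■■■■■■    
■■■■■■■■■■    
■■■■■■■■■■    
              
              
              
              


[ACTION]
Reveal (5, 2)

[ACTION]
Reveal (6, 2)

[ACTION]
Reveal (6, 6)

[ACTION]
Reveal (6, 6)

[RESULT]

■✹■■■■■■■✹    
✹■■■✹■■■■■    
✹■■■■■■■■■    
■■■■■■■■■✹    
■✹■■■■■■■✹    
■■✹■■■✹■■■    
■■■■■■✹✹✹■    
■■■■■■■✹■■    
■✹■✹■■✹■■■    
■■■✹■■■■✹■    
              
              
              
              


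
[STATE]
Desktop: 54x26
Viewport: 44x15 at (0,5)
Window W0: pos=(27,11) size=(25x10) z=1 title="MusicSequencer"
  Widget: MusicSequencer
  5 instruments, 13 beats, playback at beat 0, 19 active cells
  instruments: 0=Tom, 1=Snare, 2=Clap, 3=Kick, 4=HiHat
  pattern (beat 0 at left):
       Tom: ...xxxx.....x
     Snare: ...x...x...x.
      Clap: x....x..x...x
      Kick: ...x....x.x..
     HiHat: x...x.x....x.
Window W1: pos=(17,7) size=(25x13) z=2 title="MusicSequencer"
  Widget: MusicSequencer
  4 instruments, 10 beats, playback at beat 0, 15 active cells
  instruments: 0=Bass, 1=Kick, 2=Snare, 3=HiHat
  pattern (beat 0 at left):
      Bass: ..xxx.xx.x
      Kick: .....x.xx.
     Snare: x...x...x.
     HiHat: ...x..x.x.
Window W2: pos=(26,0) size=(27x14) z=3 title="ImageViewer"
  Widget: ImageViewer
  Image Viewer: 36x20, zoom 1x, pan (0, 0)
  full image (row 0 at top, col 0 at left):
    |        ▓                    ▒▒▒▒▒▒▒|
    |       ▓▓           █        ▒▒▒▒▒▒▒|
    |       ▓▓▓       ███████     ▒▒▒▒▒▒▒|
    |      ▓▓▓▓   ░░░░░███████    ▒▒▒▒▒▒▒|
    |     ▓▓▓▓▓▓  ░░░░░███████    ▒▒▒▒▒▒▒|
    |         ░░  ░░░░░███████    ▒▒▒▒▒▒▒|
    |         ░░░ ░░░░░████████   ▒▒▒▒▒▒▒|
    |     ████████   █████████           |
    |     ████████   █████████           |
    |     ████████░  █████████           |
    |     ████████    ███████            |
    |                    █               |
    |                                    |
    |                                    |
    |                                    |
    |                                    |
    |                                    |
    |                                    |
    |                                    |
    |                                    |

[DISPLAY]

                          ┃       ▓▓▓       
                          ┃      ▓▓▓▓   ░░░░
                 ┏━━━━━━━━┃     ▓▓▓▓▓▓  ░░░░
                 ┃ MusicSe┃         ░░  ░░░░
                 ┠────────┃         ░░░ ░░░░
                 ┃      ▼1┃     ████████   █
                 ┃  Bass··┃     ████████   █
                 ┃  Kick··┃     ████████░  █
                 ┃ Snare█·┗━━━━━━━━━━━━━━━━━
                 ┃ HiHat···█··█·█·       ┃89
                 ┃                       ┃··
                 ┃                       ┃··
                 ┃                       ┃█·
                 ┃                       ┃█·
                 ┗━━━━━━━━━━━━━━━━━━━━━━━┛··


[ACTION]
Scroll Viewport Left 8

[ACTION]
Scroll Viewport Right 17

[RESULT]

                ┃       ▓▓▓       ███████ ┃ 
                ┃      ▓▓▓▓   ░░░░░███████┃ 
       ┏━━━━━━━━┃     ▓▓▓▓▓▓  ░░░░░███████┃ 
       ┃ MusicSe┃         ░░  ░░░░░███████┃ 
       ┠────────┃         ░░░ ░░░░░███████┃ 
       ┃      ▼1┃     ████████   █████████┃ 
       ┃  Bass··┃     ████████   █████████┃ 
       ┃  Kick··┃     ████████░  █████████┃ 
       ┃ Snare█·┗━━━━━━━━━━━━━━━━━━━━━━━━━┛ 
       ┃ HiHat···█··█·█·       ┃89012    ┃  
       ┃                       ┃····█    ┃  
       ┃                       ┃···█·    ┃  
       ┃                       ┃█···█    ┃  
       ┃                       ┃█·█··    ┃  
       ┗━━━━━━━━━━━━━━━━━━━━━━━┛···█·    ┃  


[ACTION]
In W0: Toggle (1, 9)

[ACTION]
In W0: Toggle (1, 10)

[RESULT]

                ┃       ▓▓▓       ███████ ┃ 
                ┃      ▓▓▓▓   ░░░░░███████┃ 
       ┏━━━━━━━━┃     ▓▓▓▓▓▓  ░░░░░███████┃ 
       ┃ MusicSe┃         ░░  ░░░░░███████┃ 
       ┠────────┃         ░░░ ░░░░░███████┃ 
       ┃      ▼1┃     ████████   █████████┃ 
       ┃  Bass··┃     ████████   █████████┃ 
       ┃  Kick··┃     ████████░  █████████┃ 
       ┃ Snare█·┗━━━━━━━━━━━━━━━━━━━━━━━━━┛ 
       ┃ HiHat···█··█·█·       ┃89012    ┃  
       ┃                       ┃····█    ┃  
       ┃                       ┃·███·    ┃  
       ┃                       ┃█···█    ┃  
       ┃                       ┃█·█··    ┃  
       ┗━━━━━━━━━━━━━━━━━━━━━━━┛···█·    ┃  


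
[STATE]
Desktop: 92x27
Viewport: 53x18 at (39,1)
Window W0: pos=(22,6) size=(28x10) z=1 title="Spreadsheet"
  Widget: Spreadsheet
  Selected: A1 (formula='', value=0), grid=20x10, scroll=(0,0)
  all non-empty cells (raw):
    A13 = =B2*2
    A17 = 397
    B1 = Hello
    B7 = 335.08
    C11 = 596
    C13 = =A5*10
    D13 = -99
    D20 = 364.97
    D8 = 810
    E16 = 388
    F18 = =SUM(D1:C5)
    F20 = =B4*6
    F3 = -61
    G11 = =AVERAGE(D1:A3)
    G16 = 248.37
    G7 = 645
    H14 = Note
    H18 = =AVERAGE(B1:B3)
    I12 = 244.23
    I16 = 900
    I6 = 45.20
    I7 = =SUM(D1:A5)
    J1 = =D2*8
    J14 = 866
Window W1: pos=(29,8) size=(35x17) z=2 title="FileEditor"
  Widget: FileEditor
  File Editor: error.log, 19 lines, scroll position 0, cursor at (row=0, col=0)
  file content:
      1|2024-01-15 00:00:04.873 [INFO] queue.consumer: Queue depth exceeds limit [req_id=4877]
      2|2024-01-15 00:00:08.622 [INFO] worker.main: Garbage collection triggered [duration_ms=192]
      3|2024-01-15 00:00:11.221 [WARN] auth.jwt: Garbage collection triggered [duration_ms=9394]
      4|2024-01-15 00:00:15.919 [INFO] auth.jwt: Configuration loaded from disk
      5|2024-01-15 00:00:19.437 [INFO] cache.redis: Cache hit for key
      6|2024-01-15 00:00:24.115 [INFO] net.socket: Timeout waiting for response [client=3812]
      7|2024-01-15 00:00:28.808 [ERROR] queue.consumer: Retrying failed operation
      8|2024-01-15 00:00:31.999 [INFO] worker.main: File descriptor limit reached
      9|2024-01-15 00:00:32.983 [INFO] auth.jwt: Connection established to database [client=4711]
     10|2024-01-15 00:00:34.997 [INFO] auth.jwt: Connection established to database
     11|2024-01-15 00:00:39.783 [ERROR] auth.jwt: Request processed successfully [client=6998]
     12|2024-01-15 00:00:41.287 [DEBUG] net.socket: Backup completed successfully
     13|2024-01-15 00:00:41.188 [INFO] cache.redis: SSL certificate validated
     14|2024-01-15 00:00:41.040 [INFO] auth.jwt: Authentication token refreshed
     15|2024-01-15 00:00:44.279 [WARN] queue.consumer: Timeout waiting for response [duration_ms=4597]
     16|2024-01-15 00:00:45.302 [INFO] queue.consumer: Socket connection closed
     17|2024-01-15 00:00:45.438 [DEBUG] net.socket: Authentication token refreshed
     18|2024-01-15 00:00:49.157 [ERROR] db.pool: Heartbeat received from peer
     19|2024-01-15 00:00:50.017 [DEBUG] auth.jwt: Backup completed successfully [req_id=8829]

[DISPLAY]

                                                     
                                                     
                                                     
                                                     
                                                     
━━━━━━━━━━┓                                          
          ┃                                          
━━━━━━━━━━━━━━━━━━━━━━━━┓                            
or                      ┃                            
────────────────────────┨                            
5 00:00:04.873 [INFO] q▲┃                            
5 00:00:08.622 [INFO] w█┃                            
5 00:00:11.221 [WARN] a░┃                            
5 00:00:15.919 [INFO] a░┃                            
5 00:00:19.437 [INFO] c░┃                            
5 00:00:24.115 [INFO] n░┃                            
5 00:00:28.808 [ERROR] ░┃                            
5 00:00:31.999 [INFO] w░┃                            


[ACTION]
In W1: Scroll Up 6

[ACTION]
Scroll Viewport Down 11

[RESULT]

or                      ┃                            
────────────────────────┨                            
5 00:00:04.873 [INFO] q▲┃                            
5 00:00:08.622 [INFO] w█┃                            
5 00:00:11.221 [WARN] a░┃                            
5 00:00:15.919 [INFO] a░┃                            
5 00:00:19.437 [INFO] c░┃                            
5 00:00:24.115 [INFO] n░┃                            
5 00:00:28.808 [ERROR] ░┃                            
5 00:00:31.999 [INFO] w░┃                            
5 00:00:32.983 [INFO] a░┃                            
5 00:00:34.997 [INFO] a░┃                            
5 00:00:39.783 [ERROR] ░┃                            
5 00:00:41.287 [DEBUG] ░┃                            
5 00:00:41.188 [INFO] c▼┃                            
━━━━━━━━━━━━━━━━━━━━━━━━┛                            
                                                     
                                                     


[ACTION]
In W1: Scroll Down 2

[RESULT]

or                      ┃                            
────────────────────────┨                            
5 00:00:11.221 [WARN] a▲┃                            
5 00:00:15.919 [INFO] a░┃                            
5 00:00:19.437 [INFO] c░┃                            
5 00:00:24.115 [INFO] n░┃                            
5 00:00:28.808 [ERROR] █┃                            
5 00:00:31.999 [INFO] w░┃                            
5 00:00:32.983 [INFO] a░┃                            
5 00:00:34.997 [INFO] a░┃                            
5 00:00:39.783 [ERROR] ░┃                            
5 00:00:41.287 [DEBUG] ░┃                            
5 00:00:41.188 [INFO] c░┃                            
5 00:00:41.040 [INFO] a░┃                            
5 00:00:44.279 [WARN] q▼┃                            
━━━━━━━━━━━━━━━━━━━━━━━━┛                            
                                                     
                                                     


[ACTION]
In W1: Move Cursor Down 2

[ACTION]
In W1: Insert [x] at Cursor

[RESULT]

or                      ┃                            
────────────────────────┨                            
15 00:00:11.221 [WARN] ▲┃                            
5 00:00:15.919 [INFO] a░┃                            
5 00:00:19.437 [INFO] c░┃                            
5 00:00:24.115 [INFO] n░┃                            
5 00:00:28.808 [ERROR] █┃                            
5 00:00:31.999 [INFO] w░┃                            
5 00:00:32.983 [INFO] a░┃                            
5 00:00:34.997 [INFO] a░┃                            
5 00:00:39.783 [ERROR] ░┃                            
5 00:00:41.287 [DEBUG] ░┃                            
5 00:00:41.188 [INFO] c░┃                            
5 00:00:41.040 [INFO] a░┃                            
5 00:00:44.279 [WARN] q▼┃                            
━━━━━━━━━━━━━━━━━━━━━━━━┛                            
                                                     
                                                     


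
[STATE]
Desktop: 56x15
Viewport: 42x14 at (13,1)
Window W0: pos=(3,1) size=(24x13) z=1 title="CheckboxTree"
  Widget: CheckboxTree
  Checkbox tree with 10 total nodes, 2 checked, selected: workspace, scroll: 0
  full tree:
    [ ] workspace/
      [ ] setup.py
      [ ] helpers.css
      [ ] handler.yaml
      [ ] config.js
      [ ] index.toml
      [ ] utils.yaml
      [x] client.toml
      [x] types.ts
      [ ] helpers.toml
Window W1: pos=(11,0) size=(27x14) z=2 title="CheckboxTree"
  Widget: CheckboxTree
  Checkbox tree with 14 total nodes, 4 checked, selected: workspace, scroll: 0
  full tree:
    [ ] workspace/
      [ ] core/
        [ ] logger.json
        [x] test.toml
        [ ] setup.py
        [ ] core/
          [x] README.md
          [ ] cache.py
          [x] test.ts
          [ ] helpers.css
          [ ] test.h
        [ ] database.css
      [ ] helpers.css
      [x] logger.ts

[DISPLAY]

CheckboxTree            ┃                 
────────────────────────┨                 
[-] workspace/          ┃                 
  [-] core/             ┃                 
    [ ] logger.json     ┃                 
    [x] test.toml       ┃                 
    [ ] setup.py        ┃                 
    [-] core/           ┃                 
      [x] README.md     ┃                 
      [ ] cache.py      ┃                 
      [x] test.ts       ┃                 
      [ ] helpers.css   ┃                 
━━━━━━━━━━━━━━━━━━━━━━━━┛                 
                                          


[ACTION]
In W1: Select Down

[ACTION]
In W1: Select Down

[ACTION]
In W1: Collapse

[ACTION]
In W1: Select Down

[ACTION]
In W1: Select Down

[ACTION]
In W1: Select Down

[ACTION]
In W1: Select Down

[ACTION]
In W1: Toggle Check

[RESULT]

CheckboxTree            ┃                 
────────────────────────┨                 
[-] workspace/          ┃                 
  [-] core/             ┃                 
    [ ] logger.json     ┃                 
    [x] test.toml       ┃                 
    [ ] setup.py        ┃                 
    [-] core/           ┃                 
      [ ] README.md     ┃                 
      [ ] cache.py      ┃                 
      [x] test.ts       ┃                 
      [ ] helpers.css   ┃                 
━━━━━━━━━━━━━━━━━━━━━━━━┛                 
                                          


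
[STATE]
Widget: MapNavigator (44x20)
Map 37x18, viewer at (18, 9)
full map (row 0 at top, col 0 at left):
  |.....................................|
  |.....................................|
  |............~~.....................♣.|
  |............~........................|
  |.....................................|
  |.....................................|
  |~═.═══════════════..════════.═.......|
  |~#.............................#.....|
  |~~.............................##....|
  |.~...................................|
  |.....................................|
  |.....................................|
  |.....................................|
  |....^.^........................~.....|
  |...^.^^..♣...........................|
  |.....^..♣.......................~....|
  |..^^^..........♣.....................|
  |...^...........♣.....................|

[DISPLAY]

                                            
    .....................................   
    .....................................   
    ............~~.....................♣.   
    ............~........................   
    .....................................   
    .....................................   
    ~═.═══════════════..════════.═.......   
    ~#.............................#.....   
    ~~.............................##....   
    .~................@..................   
    .....................................   
    .....................................   
    .....................................   
    ....^.^........................~.....   
    ...^.^^..♣...........................   
    .....^..♣.......................~....   
    ..^^^..........♣.....................   
    ...^...........♣.....................   
                                            


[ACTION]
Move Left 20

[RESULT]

                                            
                      ......................
                      ......................
                      ............~~........
                      ............~.........
                      ......................
                      ......................
                      ~═.═══════════════..══
                      ~#....................
                      ~~....................
                      @~....................
                      ......................
                      ......................
                      ......................
                      ....^.^...............
                      ...^.^^..♣............
                      .....^..♣.............
                      ..^^^..........♣......
                      ...^...........♣......
                                            


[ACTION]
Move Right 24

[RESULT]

                                            
...................................         
...................................         
..........~~.....................♣.         
..........~........................         
...................................         
...................................         
.═══════════════..════════.═.......         
.............................#.....         
.............................##....         
......................@............         
...................................         
...................................         
...................................         
..^.^........................~.....         
.^.^^..♣...........................         
...^..♣.......................~....         
^^^..........♣.....................         
.^...........♣.....................         
                                            


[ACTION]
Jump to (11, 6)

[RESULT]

                                            
                                            
                                            
                                            
           .................................
           .................................
           ............~~...................
           ............~....................
           .................................
           .................................
           ~═.════════@══════..════════.═...
           ~#.............................#.
           ~~.............................##
           .~...............................
           .................................
           .................................
           .................................
           ....^.^........................~.
           ...^.^^..♣.......................
           .....^..♣.......................~


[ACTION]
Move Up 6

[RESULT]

                                            
                                            
                                            
                                            
                                            
                                            
                                            
                                            
                                            
                                            
           ...........@.....................
           .................................
           ............~~...................
           ............~....................
           .................................
           .................................
           ~═.═══════════════..════════.═...
           ~#.............................#.
           ~~.............................##
           .~...............................


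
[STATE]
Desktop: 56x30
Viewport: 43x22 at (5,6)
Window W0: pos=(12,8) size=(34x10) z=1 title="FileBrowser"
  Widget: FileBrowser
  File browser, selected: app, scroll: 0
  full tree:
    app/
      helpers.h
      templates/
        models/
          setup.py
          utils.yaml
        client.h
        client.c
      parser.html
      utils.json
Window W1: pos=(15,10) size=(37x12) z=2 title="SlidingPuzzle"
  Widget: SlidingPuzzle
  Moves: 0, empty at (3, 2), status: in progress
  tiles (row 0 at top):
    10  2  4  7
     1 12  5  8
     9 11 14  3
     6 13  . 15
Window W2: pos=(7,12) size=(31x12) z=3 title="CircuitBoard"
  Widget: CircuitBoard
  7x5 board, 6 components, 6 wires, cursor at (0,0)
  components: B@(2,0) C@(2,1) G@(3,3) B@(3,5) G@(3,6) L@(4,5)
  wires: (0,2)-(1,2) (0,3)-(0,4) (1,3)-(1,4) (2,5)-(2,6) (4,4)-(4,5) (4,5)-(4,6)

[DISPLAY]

                                           
                                           
       ┏━━━━━━━━━━━━━━━━━━━━━━━━━━━━━━━━┓  
       ┃ FileBrowser                    ┃  
       ┠──┏━━━━━━━━━━━━━━━━━━━━━━━━━━━━━━━━
       ┃> ┃ SlidingPuzzle                  
  ┏━━━━━━━━━━━━━━━━━━━━━━━━━━━━━┓──────────
  ┃ CircuitBoard                ┃          
  ┠─────────────────────────────┨          
  ┃   0 1 2 3 4 5 6             ┃          
  ┃0  [.]      ·   · ─ ·        ┃          
  ┃            │                ┃          
  ┃1           ·   · ─ ·        ┃          
  ┃                             ┃          
  ┃2   B   C               · ─ ·┃          
  ┃                             ┃━━━━━━━━━━
  ┃3               G       B   G┃          
  ┗━━━━━━━━━━━━━━━━━━━━━━━━━━━━━┛          
                                           
                                           
                                           
                                           


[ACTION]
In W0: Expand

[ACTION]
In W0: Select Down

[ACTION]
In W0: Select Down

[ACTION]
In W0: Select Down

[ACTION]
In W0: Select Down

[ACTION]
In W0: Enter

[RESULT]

                                           
                                           
       ┏━━━━━━━━━━━━━━━━━━━━━━━━━━━━━━━━┓  
       ┃ FileBrowser                    ┃  
       ┠──┏━━━━━━━━━━━━━━━━━━━━━━━━━━━━━━━━
       ┃  ┃ SlidingPuzzle                  
  ┏━━━━━━━━━━━━━━━━━━━━━━━━━━━━━┓──────────
  ┃ CircuitBoard                ┃          
  ┠─────────────────────────────┨          
  ┃   0 1 2 3 4 5 6             ┃          
  ┃0  [.]      ·   · ─ ·        ┃          
  ┃            │                ┃          
  ┃1           ·   · ─ ·        ┃          
  ┃                             ┃          
  ┃2   B   C               · ─ ·┃          
  ┃                             ┃━━━━━━━━━━
  ┃3               G       B   G┃          
  ┗━━━━━━━━━━━━━━━━━━━━━━━━━━━━━┛          
                                           
                                           
                                           
                                           


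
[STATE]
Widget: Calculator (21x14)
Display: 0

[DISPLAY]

                    0
┌───┬───┬───┬───┐    
│ 7 │ 8 │ 9 │ ÷ │    
├───┼───┼───┼───┤    
│ 4 │ 5 │ 6 │ × │    
├───┼───┼───┼───┤    
│ 1 │ 2 │ 3 │ - │    
├───┼───┼───┼───┤    
│ 0 │ . │ = │ + │    
├───┼───┼───┼───┤    
│ C │ MC│ MR│ M+│    
└───┴───┴───┴───┘    
                     
                     


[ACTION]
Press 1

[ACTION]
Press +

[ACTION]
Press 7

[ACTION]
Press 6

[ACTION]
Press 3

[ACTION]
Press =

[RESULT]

                  764
┌───┬───┬───┬───┐    
│ 7 │ 8 │ 9 │ ÷ │    
├───┼───┼───┼───┤    
│ 4 │ 5 │ 6 │ × │    
├───┼───┼───┼───┤    
│ 1 │ 2 │ 3 │ - │    
├───┼───┼───┼───┤    
│ 0 │ . │ = │ + │    
├───┼───┼───┼───┤    
│ C │ MC│ MR│ M+│    
└───┴───┴───┴───┘    
                     
                     
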